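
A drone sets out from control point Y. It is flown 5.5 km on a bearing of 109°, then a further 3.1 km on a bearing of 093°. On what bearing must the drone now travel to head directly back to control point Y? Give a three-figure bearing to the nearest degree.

Leg 1 (109°, 5.5 km): east 5.5 sin 109° = 5.20, north 5.5 cos 109° = -1.79
Leg 2 (093°, 3.1 km): east 3.1 sin 93° = 3.10, north 3.1 cos 93° = -0.16
Net displacement: 8.30 east, -1.95 north. Direction back to start is (-8.30, 1.95): bearing = atan2(-8.30, 1.95) mod 360° = 283.25° ≈ 283°.

283°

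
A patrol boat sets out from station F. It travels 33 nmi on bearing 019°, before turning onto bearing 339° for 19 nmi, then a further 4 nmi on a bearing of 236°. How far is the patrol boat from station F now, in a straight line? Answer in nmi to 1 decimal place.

46.7 nmi

Leg 1 (019°, 33 nmi): east 33 sin 19° = 10.74, north 33 cos 19° = 31.20
Leg 2 (339°, 19 nmi): east 19 sin 339° = -6.81, north 19 cos 339° = 17.74
Leg 3 (236°, 4 nmi): east 4 sin 236° = -3.32, north 4 cos 236° = -2.24
Net: 0.62 east, 46.70 north. Distance = √((0.62)² + (46.70)²) = 46.707 nmi.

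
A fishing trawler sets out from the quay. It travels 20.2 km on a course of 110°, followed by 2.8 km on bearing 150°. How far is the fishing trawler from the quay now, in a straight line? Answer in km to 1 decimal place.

Leg 1 (110°, 20.2 km): east 20.2 sin 110° = 18.98, north 20.2 cos 110° = -6.91
Leg 2 (150°, 2.8 km): east 2.8 sin 150° = 1.40, north 2.8 cos 150° = -2.42
Net: 20.38 east, -9.33 north. Distance = √((20.38)² + (-9.33)²) = 22.417 km.

22.4 km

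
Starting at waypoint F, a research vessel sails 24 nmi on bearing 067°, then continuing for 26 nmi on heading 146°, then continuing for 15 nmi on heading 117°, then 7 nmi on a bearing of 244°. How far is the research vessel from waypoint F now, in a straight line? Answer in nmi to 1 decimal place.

49.0 nmi

Leg 1 (067°, 24 nmi): east 24 sin 67° = 22.09, north 24 cos 67° = 9.38
Leg 2 (146°, 26 nmi): east 26 sin 146° = 14.54, north 26 cos 146° = -21.55
Leg 3 (117°, 15 nmi): east 15 sin 117° = 13.37, north 15 cos 117° = -6.81
Leg 4 (244°, 7 nmi): east 7 sin 244° = -6.29, north 7 cos 244° = -3.07
Net: 43.70 east, -22.06 north. Distance = √((43.70)² + (-22.06)²) = 48.955 nmi.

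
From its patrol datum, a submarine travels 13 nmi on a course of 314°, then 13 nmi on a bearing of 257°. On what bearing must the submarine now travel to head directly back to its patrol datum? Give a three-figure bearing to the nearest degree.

106°

Leg 1 (314°, 13 nmi): east 13 sin 314° = -9.35, north 13 cos 314° = 9.03
Leg 2 (257°, 13 nmi): east 13 sin 257° = -12.67, north 13 cos 257° = -2.92
Net displacement: -22.02 east, 6.11 north. Direction back to start is (22.02, -6.11): bearing = atan2(22.02, -6.11) mod 360° = 105.50° ≈ 106°.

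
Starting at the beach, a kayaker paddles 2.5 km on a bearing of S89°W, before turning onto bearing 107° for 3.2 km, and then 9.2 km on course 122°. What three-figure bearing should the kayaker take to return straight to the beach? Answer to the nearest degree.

Leg 1 (S89°W, 2.5 km): east 2.5 sin 269° = -2.50, north 2.5 cos 269° = -0.04
Leg 2 (107°, 3.2 km): east 3.2 sin 107° = 3.06, north 3.2 cos 107° = -0.94
Leg 3 (122°, 9.2 km): east 9.2 sin 122° = 7.80, north 9.2 cos 122° = -4.88
Net displacement: 8.36 east, -5.85 north. Direction back to start is (-8.36, 5.85): bearing = atan2(-8.36, 5.85) mod 360° = 305.00° ≈ 305°.

305°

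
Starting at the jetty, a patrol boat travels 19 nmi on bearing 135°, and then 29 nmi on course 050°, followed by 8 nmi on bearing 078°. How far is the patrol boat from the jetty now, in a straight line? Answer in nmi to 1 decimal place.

Leg 1 (135°, 19 nmi): east 19 sin 135° = 13.44, north 19 cos 135° = -13.44
Leg 2 (050°, 29 nmi): east 29 sin 50° = 22.22, north 29 cos 50° = 18.64
Leg 3 (078°, 8 nmi): east 8 sin 78° = 7.83, north 8 cos 78° = 1.66
Net: 43.48 east, 6.87 north. Distance = √((43.48)² + (6.87)²) = 44.015 nmi.

44.0 nmi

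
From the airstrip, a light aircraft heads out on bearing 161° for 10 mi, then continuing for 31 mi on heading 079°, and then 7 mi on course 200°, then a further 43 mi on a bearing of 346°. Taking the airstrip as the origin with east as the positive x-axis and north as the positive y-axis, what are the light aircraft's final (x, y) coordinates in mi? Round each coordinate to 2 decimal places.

Leg 1 (161°, 10 mi): east 10 sin 161° = 3.26, north 10 cos 161° = -9.46
Leg 2 (079°, 31 mi): east 31 sin 79° = 30.43, north 31 cos 79° = 5.92
Leg 3 (200°, 7 mi): east 7 sin 200° = -2.39, north 7 cos 200° = -6.58
Leg 4 (346°, 43 mi): east 43 sin 346° = -10.40, north 43 cos 346° = 41.72
Summing: 20.89 mi east, 31.60 mi north → (20.89, 31.60).

(20.89, 31.60)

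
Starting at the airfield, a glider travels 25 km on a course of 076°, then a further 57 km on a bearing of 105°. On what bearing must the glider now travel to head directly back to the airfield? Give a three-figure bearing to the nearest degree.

276°

Leg 1 (076°, 25 km): east 25 sin 76° = 24.26, north 25 cos 76° = 6.05
Leg 2 (105°, 57 km): east 57 sin 105° = 55.06, north 57 cos 105° = -14.75
Net displacement: 79.32 east, -8.70 north. Direction back to start is (-79.32, 8.70): bearing = atan2(-79.32, 8.70) mod 360° = 276.26° ≈ 276°.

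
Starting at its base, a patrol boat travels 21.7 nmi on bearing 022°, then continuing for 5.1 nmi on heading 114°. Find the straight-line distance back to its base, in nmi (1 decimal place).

Leg 1 (022°, 21.7 nmi): east 21.7 sin 22° = 8.13, north 21.7 cos 22° = 20.12
Leg 2 (114°, 5.1 nmi): east 5.1 sin 114° = 4.66, north 5.1 cos 114° = -2.07
Net: 12.79 east, 18.05 north. Distance = √((12.79)² + (18.05)²) = 22.117 nmi.

22.1 nmi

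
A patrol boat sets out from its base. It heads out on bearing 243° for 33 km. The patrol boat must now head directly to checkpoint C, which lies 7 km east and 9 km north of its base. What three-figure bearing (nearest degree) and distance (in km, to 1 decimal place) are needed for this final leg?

Leg 1 (243°, 33 km): east 33 sin 243° = -29.40, north 33 cos 243° = -14.98
Current position: (-29.40, -14.98). Target: (7, 9). Remaining: Δeast = 36.40, Δnorth = 23.98.
Bearing = atan2(36.40, 23.98) mod 360° = 56.62°; distance = √((36.40)² + (23.98)²) = 43.593 km.

057°, 43.6 km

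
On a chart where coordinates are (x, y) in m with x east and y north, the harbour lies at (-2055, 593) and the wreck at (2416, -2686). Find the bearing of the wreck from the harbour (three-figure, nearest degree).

126°

Δeast = 2416 − -2055 = 4471.00; Δnorth = -2686 − 593 = -3279.00.
Bearing = atan2(Δeast, Δnorth) mod 360° = 126.26° ≈ 126°.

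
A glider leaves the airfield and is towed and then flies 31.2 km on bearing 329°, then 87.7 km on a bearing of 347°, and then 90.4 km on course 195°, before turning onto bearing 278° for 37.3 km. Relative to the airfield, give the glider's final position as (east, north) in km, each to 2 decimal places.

(-96.13, 30.07)

Leg 1 (329°, 31.2 km): east 31.2 sin 329° = -16.07, north 31.2 cos 329° = 26.74
Leg 2 (347°, 87.7 km): east 87.7 sin 347° = -19.73, north 87.7 cos 347° = 85.45
Leg 3 (195°, 90.4 km): east 90.4 sin 195° = -23.40, north 90.4 cos 195° = -87.32
Leg 4 (278°, 37.3 km): east 37.3 sin 278° = -36.94, north 37.3 cos 278° = 5.19
Summing: -96.13 km east, 30.07 km north → (-96.13, 30.07).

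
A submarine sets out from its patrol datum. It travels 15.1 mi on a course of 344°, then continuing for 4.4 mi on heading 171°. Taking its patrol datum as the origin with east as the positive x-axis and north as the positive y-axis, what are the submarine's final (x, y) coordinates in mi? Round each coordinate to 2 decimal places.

(-3.47, 10.17)

Leg 1 (344°, 15.1 mi): east 15.1 sin 344° = -4.16, north 15.1 cos 344° = 14.52
Leg 2 (171°, 4.4 mi): east 4.4 sin 171° = 0.69, north 4.4 cos 171° = -4.35
Summing: -3.47 mi east, 10.17 mi north → (-3.47, 10.17).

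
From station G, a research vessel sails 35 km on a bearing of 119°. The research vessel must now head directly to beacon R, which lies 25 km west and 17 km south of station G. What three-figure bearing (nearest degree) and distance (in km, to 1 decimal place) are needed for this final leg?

270°, 55.6 km

Leg 1 (119°, 35 km): east 35 sin 119° = 30.61, north 35 cos 119° = -16.97
Current position: (30.61, -16.97). Target: (-25, -17). Remaining: Δeast = -55.61, Δnorth = -0.03.
Bearing = atan2(-55.61, -0.03) mod 360° = 269.97°; distance = √((-55.61)² + (-0.03)²) = 55.612 km.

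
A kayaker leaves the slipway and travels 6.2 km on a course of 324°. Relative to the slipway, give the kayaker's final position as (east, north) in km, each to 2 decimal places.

(-3.64, 5.02)

Leg 1 (324°, 6.2 km): east 6.2 sin 324° = -3.64, north 6.2 cos 324° = 5.02
Summing: -3.64 km east, 5.02 km north → (-3.64, 5.02).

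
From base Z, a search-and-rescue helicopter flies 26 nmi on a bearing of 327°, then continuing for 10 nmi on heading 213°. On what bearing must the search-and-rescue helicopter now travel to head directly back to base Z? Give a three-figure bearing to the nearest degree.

Leg 1 (327°, 26 nmi): east 26 sin 327° = -14.16, north 26 cos 327° = 21.81
Leg 2 (213°, 10 nmi): east 10 sin 213° = -5.45, north 10 cos 213° = -8.39
Net displacement: -19.61 east, 13.42 north. Direction back to start is (19.61, -13.42): bearing = atan2(19.61, -13.42) mod 360° = 124.39° ≈ 124°.

124°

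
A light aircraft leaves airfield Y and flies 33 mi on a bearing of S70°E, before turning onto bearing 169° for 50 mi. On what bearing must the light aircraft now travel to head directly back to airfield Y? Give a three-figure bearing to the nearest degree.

Leg 1 (S70°E, 33 mi): east 33 sin 110° = 31.01, north 33 cos 110° = -11.29
Leg 2 (169°, 50 mi): east 50 sin 169° = 9.54, north 50 cos 169° = -49.08
Net displacement: 40.55 east, -60.37 north. Direction back to start is (-40.55, 60.37): bearing = atan2(-40.55, 60.37) mod 360° = 326.11° ≈ 326°.

326°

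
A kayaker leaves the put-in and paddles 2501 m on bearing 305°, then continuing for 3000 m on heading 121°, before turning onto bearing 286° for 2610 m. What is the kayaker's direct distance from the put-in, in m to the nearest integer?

2077 m

Leg 1 (305°, 2501 m): east 2501 sin 305° = -2048.70, north 2501 cos 305° = 1434.51
Leg 2 (121°, 3000 m): east 3000 sin 121° = 2571.50, north 3000 cos 121° = -1545.11
Leg 3 (286°, 2610 m): east 2610 sin 286° = -2508.89, north 2610 cos 286° = 719.41
Net: -1986.09 east, 608.81 north. Distance = √((-1986.09)² + (608.81)²) = 2077.308 m.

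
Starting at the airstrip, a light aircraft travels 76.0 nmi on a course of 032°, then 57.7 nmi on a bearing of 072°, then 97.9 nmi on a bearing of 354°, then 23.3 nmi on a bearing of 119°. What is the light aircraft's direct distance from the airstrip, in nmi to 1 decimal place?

198.6 nmi

Leg 1 (032°, 76.0 nmi): east 76.0 sin 32° = 40.27, north 76.0 cos 32° = 64.45
Leg 2 (072°, 57.7 nmi): east 57.7 sin 72° = 54.88, north 57.7 cos 72° = 17.83
Leg 3 (354°, 97.9 nmi): east 97.9 sin 354° = -10.23, north 97.9 cos 354° = 97.36
Leg 4 (119°, 23.3 nmi): east 23.3 sin 119° = 20.38, north 23.3 cos 119° = -11.30
Net: 105.30 east, 168.35 north. Distance = √((105.30)² + (168.35)²) = 198.566 nmi.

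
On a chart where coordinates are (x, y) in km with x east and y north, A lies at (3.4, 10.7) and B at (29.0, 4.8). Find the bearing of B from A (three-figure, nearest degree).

Δeast = 29.0 − 3.4 = 25.60; Δnorth = 4.8 − 10.7 = -5.90.
Bearing = atan2(Δeast, Δnorth) mod 360° = 102.98° ≈ 103°.

103°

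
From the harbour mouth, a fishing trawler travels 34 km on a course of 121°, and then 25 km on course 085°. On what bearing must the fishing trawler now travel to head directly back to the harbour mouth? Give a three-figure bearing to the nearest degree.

286°

Leg 1 (121°, 34 km): east 34 sin 121° = 29.14, north 34 cos 121° = -17.51
Leg 2 (085°, 25 km): east 25 sin 85° = 24.90, north 25 cos 85° = 2.18
Net displacement: 54.05 east, -15.33 north. Direction back to start is (-54.05, 15.33): bearing = atan2(-54.05, 15.33) mod 360° = 285.84° ≈ 286°.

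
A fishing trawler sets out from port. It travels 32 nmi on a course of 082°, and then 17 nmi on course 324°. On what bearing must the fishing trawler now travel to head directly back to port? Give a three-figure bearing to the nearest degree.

230°

Leg 1 (082°, 32 nmi): east 32 sin 82° = 31.69, north 32 cos 82° = 4.45
Leg 2 (324°, 17 nmi): east 17 sin 324° = -9.99, north 17 cos 324° = 13.75
Net displacement: 21.70 east, 18.21 north. Direction back to start is (-21.70, -18.21): bearing = atan2(-21.70, -18.21) mod 360° = 230.00° ≈ 230°.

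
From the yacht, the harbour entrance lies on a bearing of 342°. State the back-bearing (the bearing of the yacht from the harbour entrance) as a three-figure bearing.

162°

Back-bearing = 342° − 180° = 162°.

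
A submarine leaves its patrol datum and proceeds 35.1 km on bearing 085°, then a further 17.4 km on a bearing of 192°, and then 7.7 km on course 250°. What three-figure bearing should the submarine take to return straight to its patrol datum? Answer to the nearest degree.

305°

Leg 1 (085°, 35.1 km): east 35.1 sin 85° = 34.97, north 35.1 cos 85° = 3.06
Leg 2 (192°, 17.4 km): east 17.4 sin 192° = -3.62, north 17.4 cos 192° = -17.02
Leg 3 (250°, 7.7 km): east 7.7 sin 250° = -7.24, north 7.7 cos 250° = -2.63
Net displacement: 24.11 east, -16.59 north. Direction back to start is (-24.11, 16.59): bearing = atan2(-24.11, 16.59) mod 360° = 304.53° ≈ 305°.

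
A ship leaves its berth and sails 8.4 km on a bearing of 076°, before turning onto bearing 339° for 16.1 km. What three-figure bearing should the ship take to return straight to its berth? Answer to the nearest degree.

Leg 1 (076°, 8.4 km): east 8.4 sin 76° = 8.15, north 8.4 cos 76° = 2.03
Leg 2 (339°, 16.1 km): east 16.1 sin 339° = -5.77, north 16.1 cos 339° = 15.03
Net displacement: 2.38 east, 17.06 north. Direction back to start is (-2.38, -17.06): bearing = atan2(-2.38, -17.06) mod 360° = 187.94° ≈ 188°.

188°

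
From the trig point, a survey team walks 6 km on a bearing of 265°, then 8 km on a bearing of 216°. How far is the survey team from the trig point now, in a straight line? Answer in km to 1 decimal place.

Leg 1 (265°, 6 km): east 6 sin 265° = -5.98, north 6 cos 265° = -0.52
Leg 2 (216°, 8 km): east 8 sin 216° = -4.70, north 8 cos 216° = -6.47
Net: -10.68 east, -7.00 north. Distance = √((-10.68)² + (-7.00)²) = 12.766 km.

12.8 km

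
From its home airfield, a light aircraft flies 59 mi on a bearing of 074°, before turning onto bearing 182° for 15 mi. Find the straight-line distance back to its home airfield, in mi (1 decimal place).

Leg 1 (074°, 59 mi): east 59 sin 74° = 56.71, north 59 cos 74° = 16.26
Leg 2 (182°, 15 mi): east 15 sin 182° = -0.52, north 15 cos 182° = -14.99
Net: 56.19 east, 1.27 north. Distance = √((56.19)² + (1.27)²) = 56.205 mi.

56.2 mi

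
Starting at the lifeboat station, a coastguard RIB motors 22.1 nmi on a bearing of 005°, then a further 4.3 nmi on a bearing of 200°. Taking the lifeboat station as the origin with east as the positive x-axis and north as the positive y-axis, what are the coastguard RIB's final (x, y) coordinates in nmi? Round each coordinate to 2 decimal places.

Leg 1 (005°, 22.1 nmi): east 22.1 sin 5° = 1.93, north 22.1 cos 5° = 22.02
Leg 2 (200°, 4.3 nmi): east 4.3 sin 200° = -1.47, north 4.3 cos 200° = -4.04
Summing: 0.46 nmi east, 17.98 nmi north → (0.46, 17.98).

(0.46, 17.98)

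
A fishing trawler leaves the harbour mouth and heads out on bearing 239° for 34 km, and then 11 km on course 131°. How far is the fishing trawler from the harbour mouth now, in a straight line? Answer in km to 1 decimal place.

Leg 1 (239°, 34 km): east 34 sin 239° = -29.14, north 34 cos 239° = -17.51
Leg 2 (131°, 11 km): east 11 sin 131° = 8.30, north 11 cos 131° = -7.22
Net: -20.84 east, -24.73 north. Distance = √((-20.84)² + (-24.73)²) = 32.340 km.

32.3 km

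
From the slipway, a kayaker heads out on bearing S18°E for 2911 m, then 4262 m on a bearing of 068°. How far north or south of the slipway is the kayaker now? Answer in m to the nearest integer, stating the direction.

Leg 1 (S18°E, 2911 m): east 2911 sin 162° = 899.55, north 2911 cos 162° = -2768.53
Leg 2 (068°, 4262 m): east 4262 sin 68° = 3951.66, north 4262 cos 68° = 1596.57
Net north component: -1171.95 m.

1172 m south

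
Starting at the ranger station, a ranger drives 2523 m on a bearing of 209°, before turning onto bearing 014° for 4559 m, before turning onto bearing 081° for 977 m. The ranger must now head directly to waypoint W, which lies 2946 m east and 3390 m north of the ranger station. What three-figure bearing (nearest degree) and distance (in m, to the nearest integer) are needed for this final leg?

064°, 2336 m

Leg 1 (209°, 2523 m): east 2523 sin 209° = -1223.17, north 2523 cos 209° = -2206.67
Leg 2 (014°, 4559 m): east 4559 sin 14° = 1102.92, north 4559 cos 14° = 4423.58
Leg 3 (081°, 977 m): east 977 sin 81° = 964.97, north 977 cos 81° = 152.84
Current position: (844.72, 2369.75). Target: (2946, 3390). Remaining: Δeast = 2101.28, Δnorth = 1020.25.
Bearing = atan2(2101.28, 1020.25) mod 360° = 64.10°; distance = √((2101.28)² + (1020.25)²) = 2335.871 m.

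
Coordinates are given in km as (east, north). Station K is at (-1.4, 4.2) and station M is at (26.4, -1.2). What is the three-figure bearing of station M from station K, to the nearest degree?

101°

Δeast = 26.4 − -1.4 = 27.80; Δnorth = -1.2 − 4.2 = -5.40.
Bearing = atan2(Δeast, Δnorth) mod 360° = 100.99° ≈ 101°.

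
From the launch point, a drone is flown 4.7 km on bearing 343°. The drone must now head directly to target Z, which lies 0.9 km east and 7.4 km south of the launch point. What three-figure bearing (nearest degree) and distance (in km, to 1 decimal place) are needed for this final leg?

169°, 12.1 km

Leg 1 (343°, 4.7 km): east 4.7 sin 343° = -1.37, north 4.7 cos 343° = 4.49
Current position: (-1.37, 4.49). Target: (0.9, -7.4). Remaining: Δeast = 2.27, Δnorth = -11.89.
Bearing = atan2(2.27, -11.89) mod 360° = 169.18°; distance = √((2.27)² + (-11.89)²) = 12.110 km.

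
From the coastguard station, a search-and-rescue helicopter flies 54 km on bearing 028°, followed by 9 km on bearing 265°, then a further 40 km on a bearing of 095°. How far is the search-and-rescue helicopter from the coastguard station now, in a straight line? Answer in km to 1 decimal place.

71.0 km

Leg 1 (028°, 54 km): east 54 sin 28° = 25.35, north 54 cos 28° = 47.68
Leg 2 (265°, 9 km): east 9 sin 265° = -8.97, north 9 cos 265° = -0.78
Leg 3 (095°, 40 km): east 40 sin 95° = 39.85, north 40 cos 95° = -3.49
Net: 56.23 east, 43.41 north. Distance = √((56.23)² + (43.41)²) = 71.039 km.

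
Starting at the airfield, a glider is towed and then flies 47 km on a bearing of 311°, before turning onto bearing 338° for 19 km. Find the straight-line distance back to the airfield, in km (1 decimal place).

64.5 km

Leg 1 (311°, 47 km): east 47 sin 311° = -35.47, north 47 cos 311° = 30.83
Leg 2 (338°, 19 km): east 19 sin 338° = -7.12, north 19 cos 338° = 17.62
Net: -42.59 east, 48.45 north. Distance = √((-42.59)² + (48.45)²) = 64.508 km.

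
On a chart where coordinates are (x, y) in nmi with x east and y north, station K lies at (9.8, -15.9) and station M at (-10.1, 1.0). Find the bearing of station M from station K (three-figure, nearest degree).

310°

Δeast = -10.1 − 9.8 = -19.90; Δnorth = 1.0 − -15.9 = 16.90.
Bearing = atan2(Δeast, Δnorth) mod 360° = 310.34° ≈ 310°.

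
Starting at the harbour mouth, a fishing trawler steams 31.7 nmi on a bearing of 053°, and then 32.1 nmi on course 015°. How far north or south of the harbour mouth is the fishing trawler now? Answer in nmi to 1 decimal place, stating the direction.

50.1 nmi north

Leg 1 (053°, 31.7 nmi): east 31.7 sin 53° = 25.32, north 31.7 cos 53° = 19.08
Leg 2 (015°, 32.1 nmi): east 32.1 sin 15° = 8.31, north 32.1 cos 15° = 31.01
Net north component: 50.08 nmi.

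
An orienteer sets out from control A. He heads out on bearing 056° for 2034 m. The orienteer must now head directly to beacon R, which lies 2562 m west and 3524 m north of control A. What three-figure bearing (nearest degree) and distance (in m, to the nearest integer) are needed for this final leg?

299°, 4873 m

Leg 1 (056°, 2034 m): east 2034 sin 56° = 1686.26, north 2034 cos 56° = 1137.40
Current position: (1686.26, 1137.40). Target: (-2562, 3524). Remaining: Δeast = -4248.26, Δnorth = 2386.60.
Bearing = atan2(-4248.26, 2386.60) mod 360° = 299.33°; distance = √((-4248.26)² + (2386.60)²) = 4872.741 m.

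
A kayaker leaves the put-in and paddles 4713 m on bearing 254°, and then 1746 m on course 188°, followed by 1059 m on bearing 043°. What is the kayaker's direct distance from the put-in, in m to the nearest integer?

Leg 1 (254°, 4713 m): east 4713 sin 254° = -4530.43, north 4713 cos 254° = -1299.08
Leg 2 (188°, 1746 m): east 1746 sin 188° = -243.00, north 1746 cos 188° = -1729.01
Leg 3 (043°, 1059 m): east 1059 sin 43° = 722.24, north 1059 cos 43° = 774.50
Net: -4051.19 east, -2253.58 north. Distance = √((-4051.19)² + (-2253.58)²) = 4635.812 m.

4636 m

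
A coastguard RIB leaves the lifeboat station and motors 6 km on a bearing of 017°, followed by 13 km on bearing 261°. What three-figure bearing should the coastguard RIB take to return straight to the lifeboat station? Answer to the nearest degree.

108°

Leg 1 (017°, 6 km): east 6 sin 17° = 1.75, north 6 cos 17° = 5.74
Leg 2 (261°, 13 km): east 13 sin 261° = -12.84, north 13 cos 261° = -2.03
Net displacement: -11.09 east, 3.70 north. Direction back to start is (11.09, -3.70): bearing = atan2(11.09, -3.70) mod 360° = 108.48° ≈ 108°.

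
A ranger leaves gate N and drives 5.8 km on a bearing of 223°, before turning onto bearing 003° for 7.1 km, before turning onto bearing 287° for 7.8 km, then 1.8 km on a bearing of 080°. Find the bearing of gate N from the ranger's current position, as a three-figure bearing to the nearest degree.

120°

Leg 1 (223°, 5.8 km): east 5.8 sin 223° = -3.96, north 5.8 cos 223° = -4.24
Leg 2 (003°, 7.1 km): east 7.1 sin 3° = 0.37, north 7.1 cos 3° = 7.09
Leg 3 (287°, 7.8 km): east 7.8 sin 287° = -7.46, north 7.8 cos 287° = 2.28
Leg 4 (080°, 1.8 km): east 1.8 sin 80° = 1.77, north 1.8 cos 80° = 0.31
Net displacement: -9.27 east, 5.44 north. Direction back to start is (9.27, -5.44): bearing = atan2(9.27, -5.44) mod 360° = 120.41° ≈ 120°.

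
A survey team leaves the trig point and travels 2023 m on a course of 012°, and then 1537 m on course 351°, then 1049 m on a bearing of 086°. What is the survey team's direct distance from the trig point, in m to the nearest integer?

3775 m

Leg 1 (012°, 2023 m): east 2023 sin 12° = 420.61, north 2023 cos 12° = 1978.79
Leg 2 (351°, 1537 m): east 1537 sin 351° = -240.44, north 1537 cos 351° = 1518.08
Leg 3 (086°, 1049 m): east 1049 sin 86° = 1046.44, north 1049 cos 86° = 73.17
Net: 1226.61 east, 3570.04 north. Distance = √((1226.61)² + (3570.04)²) = 3774.889 m.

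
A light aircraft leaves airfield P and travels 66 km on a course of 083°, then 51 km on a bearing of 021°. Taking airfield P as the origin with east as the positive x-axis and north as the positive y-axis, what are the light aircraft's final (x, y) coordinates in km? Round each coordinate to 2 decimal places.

(83.78, 55.66)

Leg 1 (083°, 66 km): east 66 sin 83° = 65.51, north 66 cos 83° = 8.04
Leg 2 (021°, 51 km): east 51 sin 21° = 18.28, north 51 cos 21° = 47.61
Summing: 83.78 km east, 55.66 km north → (83.78, 55.66).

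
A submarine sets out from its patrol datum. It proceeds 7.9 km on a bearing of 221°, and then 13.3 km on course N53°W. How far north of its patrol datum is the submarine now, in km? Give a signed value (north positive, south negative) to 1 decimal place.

Leg 1 (221°, 7.9 km): east 7.9 sin 221° = -5.18, north 7.9 cos 221° = -5.96
Leg 2 (N53°W, 13.3 km): east 13.3 sin 307° = -10.62, north 13.3 cos 307° = 8.00
Net north component: 2.04 km.

2.0 km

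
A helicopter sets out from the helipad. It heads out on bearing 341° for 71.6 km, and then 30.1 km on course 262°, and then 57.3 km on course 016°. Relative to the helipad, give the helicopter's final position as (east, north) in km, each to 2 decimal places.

Leg 1 (341°, 71.6 km): east 71.6 sin 341° = -23.31, north 71.6 cos 341° = 67.70
Leg 2 (262°, 30.1 km): east 30.1 sin 262° = -29.81, north 30.1 cos 262° = -4.19
Leg 3 (016°, 57.3 km): east 57.3 sin 16° = 15.79, north 57.3 cos 16° = 55.08
Summing: -37.32 km east, 118.59 km north → (-37.32, 118.59).

(-37.32, 118.59)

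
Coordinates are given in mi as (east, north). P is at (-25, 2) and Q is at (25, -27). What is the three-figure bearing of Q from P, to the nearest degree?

Δeast = 25 − -25 = 50.00; Δnorth = -27 − 2 = -29.00.
Bearing = atan2(Δeast, Δnorth) mod 360° = 120.11° ≈ 120°.

120°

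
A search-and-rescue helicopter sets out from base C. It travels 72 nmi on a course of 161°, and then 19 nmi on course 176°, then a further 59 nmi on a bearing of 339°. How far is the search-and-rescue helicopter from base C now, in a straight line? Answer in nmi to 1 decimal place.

Leg 1 (161°, 72 nmi): east 72 sin 161° = 23.44, north 72 cos 161° = -68.08
Leg 2 (176°, 19 nmi): east 19 sin 176° = 1.33, north 19 cos 176° = -18.95
Leg 3 (339°, 59 nmi): east 59 sin 339° = -21.14, north 59 cos 339° = 55.08
Net: 3.62 east, -31.95 north. Distance = √((3.62)² + (-31.95)²) = 32.155 nmi.

32.2 nmi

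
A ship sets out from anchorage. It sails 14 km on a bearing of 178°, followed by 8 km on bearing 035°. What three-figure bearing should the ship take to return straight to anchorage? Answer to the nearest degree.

Leg 1 (178°, 14 km): east 14 sin 178° = 0.49, north 14 cos 178° = -13.99
Leg 2 (035°, 8 km): east 8 sin 35° = 4.59, north 8 cos 35° = 6.55
Net displacement: 5.08 east, -7.44 north. Direction back to start is (-5.08, 7.44): bearing = atan2(-5.08, 7.44) mod 360° = 325.68° ≈ 326°.

326°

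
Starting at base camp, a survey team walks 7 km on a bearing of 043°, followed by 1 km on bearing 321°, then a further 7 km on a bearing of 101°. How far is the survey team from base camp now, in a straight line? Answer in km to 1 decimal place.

Leg 1 (043°, 7 km): east 7 sin 43° = 4.77, north 7 cos 43° = 5.12
Leg 2 (321°, 1 km): east 1 sin 321° = -0.63, north 1 cos 321° = 0.78
Leg 3 (101°, 7 km): east 7 sin 101° = 6.87, north 7 cos 101° = -1.34
Net: 11.02 east, 4.56 north. Distance = √((11.02)² + (4.56)²) = 11.923 km.

11.9 km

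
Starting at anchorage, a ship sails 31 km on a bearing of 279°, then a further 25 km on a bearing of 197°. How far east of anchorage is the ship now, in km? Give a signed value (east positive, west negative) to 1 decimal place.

Leg 1 (279°, 31 km): east 31 sin 279° = -30.62, north 31 cos 279° = 4.85
Leg 2 (197°, 25 km): east 25 sin 197° = -7.31, north 25 cos 197° = -23.91
Net east component: -37.93 km.

-37.9 km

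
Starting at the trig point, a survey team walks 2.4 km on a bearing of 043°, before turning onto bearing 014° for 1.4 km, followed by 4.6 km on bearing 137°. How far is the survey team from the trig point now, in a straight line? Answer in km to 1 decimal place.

5.1 km

Leg 1 (043°, 2.4 km): east 2.4 sin 43° = 1.64, north 2.4 cos 43° = 1.76
Leg 2 (014°, 1.4 km): east 1.4 sin 14° = 0.34, north 1.4 cos 14° = 1.36
Leg 3 (137°, 4.6 km): east 4.6 sin 137° = 3.14, north 4.6 cos 137° = -3.36
Net: 5.11 east, -0.25 north. Distance = √((5.11)² + (-0.25)²) = 5.119 km.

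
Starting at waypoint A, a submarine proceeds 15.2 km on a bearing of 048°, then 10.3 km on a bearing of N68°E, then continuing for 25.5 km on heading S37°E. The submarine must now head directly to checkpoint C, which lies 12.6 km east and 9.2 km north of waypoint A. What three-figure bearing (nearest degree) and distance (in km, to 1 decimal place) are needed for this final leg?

303°, 28.2 km

Leg 1 (048°, 15.2 km): east 15.2 sin 48° = 11.30, north 15.2 cos 48° = 10.17
Leg 2 (N68°E, 10.3 km): east 10.3 sin 68° = 9.55, north 10.3 cos 68° = 3.86
Leg 3 (S37°E, 25.5 km): east 25.5 sin 143° = 15.35, north 25.5 cos 143° = -20.37
Current position: (36.19, -6.34). Target: (12.6, 9.2). Remaining: Δeast = -23.59, Δnorth = 15.54.
Bearing = atan2(-23.59, 15.54) mod 360° = 303.37°; distance = √((-23.59)² + (15.54)²) = 28.248 km.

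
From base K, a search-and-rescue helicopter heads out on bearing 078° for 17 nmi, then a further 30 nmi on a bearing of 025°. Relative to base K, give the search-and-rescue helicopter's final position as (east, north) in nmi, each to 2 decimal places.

Leg 1 (078°, 17 nmi): east 17 sin 78° = 16.63, north 17 cos 78° = 3.53
Leg 2 (025°, 30 nmi): east 30 sin 25° = 12.68, north 30 cos 25° = 27.19
Summing: 29.31 nmi east, 30.72 nmi north → (29.31, 30.72).

(29.31, 30.72)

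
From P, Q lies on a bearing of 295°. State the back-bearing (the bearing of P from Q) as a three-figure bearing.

Back-bearing = 295° − 180° = 115°.

115°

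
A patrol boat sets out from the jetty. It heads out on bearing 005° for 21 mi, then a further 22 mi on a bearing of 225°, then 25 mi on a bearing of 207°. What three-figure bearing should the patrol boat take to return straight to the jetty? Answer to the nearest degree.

Leg 1 (005°, 21 mi): east 21 sin 5° = 1.83, north 21 cos 5° = 20.92
Leg 2 (225°, 22 mi): east 22 sin 225° = -15.56, north 22 cos 225° = -15.56
Leg 3 (207°, 25 mi): east 25 sin 207° = -11.35, north 25 cos 207° = -22.28
Net displacement: -25.08 east, -16.91 north. Direction back to start is (25.08, 16.91): bearing = atan2(25.08, 16.91) mod 360° = 56.00° ≈ 056°.

056°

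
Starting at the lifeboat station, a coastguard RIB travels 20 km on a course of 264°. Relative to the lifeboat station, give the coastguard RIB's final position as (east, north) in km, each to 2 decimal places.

Leg 1 (264°, 20 km): east 20 sin 264° = -19.89, north 20 cos 264° = -2.09
Summing: -19.89 km east, -2.09 km north → (-19.89, -2.09).

(-19.89, -2.09)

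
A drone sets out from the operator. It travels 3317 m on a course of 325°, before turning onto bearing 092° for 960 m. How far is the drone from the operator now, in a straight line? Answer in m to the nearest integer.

2845 m

Leg 1 (325°, 3317 m): east 3317 sin 325° = -1902.55, north 3317 cos 325° = 2717.13
Leg 2 (092°, 960 m): east 960 sin 92° = 959.42, north 960 cos 92° = -33.50
Net: -943.14 east, 2683.62 north. Distance = √((-943.14)² + (2683.62)²) = 2844.529 m.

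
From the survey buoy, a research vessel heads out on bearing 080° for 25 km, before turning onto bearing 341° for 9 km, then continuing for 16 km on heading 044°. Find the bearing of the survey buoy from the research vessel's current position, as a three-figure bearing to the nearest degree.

233°

Leg 1 (080°, 25 km): east 25 sin 80° = 24.62, north 25 cos 80° = 4.34
Leg 2 (341°, 9 km): east 9 sin 341° = -2.93, north 9 cos 341° = 8.51
Leg 3 (044°, 16 km): east 16 sin 44° = 11.11, north 16 cos 44° = 11.51
Net displacement: 32.80 east, 24.36 north. Direction back to start is (-32.80, -24.36): bearing = atan2(-32.80, -24.36) mod 360° = 233.40° ≈ 233°.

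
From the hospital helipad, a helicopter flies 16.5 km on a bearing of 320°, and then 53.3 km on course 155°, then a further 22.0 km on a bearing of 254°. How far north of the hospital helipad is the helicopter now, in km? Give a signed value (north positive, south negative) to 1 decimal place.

-41.7 km

Leg 1 (320°, 16.5 km): east 16.5 sin 320° = -10.61, north 16.5 cos 320° = 12.64
Leg 2 (155°, 53.3 km): east 53.3 sin 155° = 22.53, north 53.3 cos 155° = -48.31
Leg 3 (254°, 22.0 km): east 22.0 sin 254° = -21.15, north 22.0 cos 254° = -6.06
Net north component: -41.73 km.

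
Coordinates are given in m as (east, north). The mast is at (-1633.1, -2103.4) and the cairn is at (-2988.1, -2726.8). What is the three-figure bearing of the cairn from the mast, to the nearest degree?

245°

Δeast = -2988.1 − -1633.1 = -1355.00; Δnorth = -2726.8 − -2103.4 = -623.40.
Bearing = atan2(Δeast, Δnorth) mod 360° = 245.29° ≈ 245°.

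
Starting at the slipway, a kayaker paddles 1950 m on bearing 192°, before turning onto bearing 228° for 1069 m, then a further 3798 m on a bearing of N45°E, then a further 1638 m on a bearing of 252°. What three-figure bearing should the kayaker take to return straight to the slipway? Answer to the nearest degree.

009°

Leg 1 (192°, 1950 m): east 1950 sin 192° = -405.43, north 1950 cos 192° = -1907.39
Leg 2 (228°, 1069 m): east 1069 sin 228° = -794.42, north 1069 cos 228° = -715.30
Leg 3 (N45°E, 3798 m): east 3798 sin 45° = 2685.59, north 3798 cos 45° = 2685.59
Leg 4 (252°, 1638 m): east 1638 sin 252° = -1557.83, north 1638 cos 252° = -506.17
Net displacement: -72.09 east, -443.27 north. Direction back to start is (72.09, 443.27): bearing = atan2(72.09, 443.27) mod 360° = 9.24° ≈ 009°.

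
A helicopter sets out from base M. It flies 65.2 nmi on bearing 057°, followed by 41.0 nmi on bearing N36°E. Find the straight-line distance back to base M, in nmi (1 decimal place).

Leg 1 (057°, 65.2 nmi): east 65.2 sin 57° = 54.68, north 65.2 cos 57° = 35.51
Leg 2 (N36°E, 41.0 nmi): east 41.0 sin 36° = 24.10, north 41.0 cos 36° = 33.17
Net: 78.78 east, 68.68 north. Distance = √((78.78)² + (68.68)²) = 104.515 nmi.

104.5 nmi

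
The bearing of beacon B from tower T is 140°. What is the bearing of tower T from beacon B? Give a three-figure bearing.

320°

Back-bearing = 140° + 180° = 320°.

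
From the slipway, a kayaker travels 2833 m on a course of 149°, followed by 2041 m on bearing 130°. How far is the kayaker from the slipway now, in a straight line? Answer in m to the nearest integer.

4809 m

Leg 1 (149°, 2833 m): east 2833 sin 149° = 1459.10, north 2833 cos 149° = -2428.35
Leg 2 (130°, 2041 m): east 2041 sin 130° = 1563.50, north 2041 cos 130° = -1311.93
Net: 3022.60 east, -3740.28 north. Distance = √((3022.60)² + (-3740.28)²) = 4808.933 m.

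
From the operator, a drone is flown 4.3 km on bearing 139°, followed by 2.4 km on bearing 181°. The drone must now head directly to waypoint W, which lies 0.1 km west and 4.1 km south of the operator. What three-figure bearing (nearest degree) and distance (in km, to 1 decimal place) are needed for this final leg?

Leg 1 (139°, 4.3 km): east 4.3 sin 139° = 2.82, north 4.3 cos 139° = -3.25
Leg 2 (181°, 2.4 km): east 2.4 sin 181° = -0.04, north 2.4 cos 181° = -2.40
Current position: (2.78, -5.64). Target: (-0.1, -4.1). Remaining: Δeast = -2.88, Δnorth = 1.54.
Bearing = atan2(-2.88, 1.54) mod 360° = 298.22°; distance = √((-2.88)² + (1.54)²) = 3.267 km.

298°, 3.3 km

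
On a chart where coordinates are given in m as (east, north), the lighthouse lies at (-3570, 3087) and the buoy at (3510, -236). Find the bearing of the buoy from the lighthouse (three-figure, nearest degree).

Δeast = 3510 − -3570 = 7080.00; Δnorth = -236 − 3087 = -3323.00.
Bearing = atan2(Δeast, Δnorth) mod 360° = 115.14° ≈ 115°.

115°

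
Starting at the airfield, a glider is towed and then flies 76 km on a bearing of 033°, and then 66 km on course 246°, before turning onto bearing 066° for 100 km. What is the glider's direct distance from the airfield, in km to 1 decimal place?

Leg 1 (033°, 76 km): east 76 sin 33° = 41.39, north 76 cos 33° = 63.74
Leg 2 (246°, 66 km): east 66 sin 246° = -60.29, north 66 cos 246° = -26.84
Leg 3 (066°, 100 km): east 100 sin 66° = 91.35, north 100 cos 66° = 40.67
Net: 72.45 east, 77.57 north. Distance = √((72.45)² + (77.57)²) = 106.143 km.

106.1 km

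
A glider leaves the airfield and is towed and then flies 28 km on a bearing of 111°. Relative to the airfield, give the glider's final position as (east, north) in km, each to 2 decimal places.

Leg 1 (111°, 28 km): east 28 sin 111° = 26.14, north 28 cos 111° = -10.03
Summing: 26.14 km east, -10.03 km north → (26.14, -10.03).

(26.14, -10.03)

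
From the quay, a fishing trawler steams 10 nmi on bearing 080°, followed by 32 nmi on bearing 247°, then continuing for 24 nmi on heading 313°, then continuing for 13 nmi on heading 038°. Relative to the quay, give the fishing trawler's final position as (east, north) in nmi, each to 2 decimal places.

(-29.16, 15.85)

Leg 1 (080°, 10 nmi): east 10 sin 80° = 9.85, north 10 cos 80° = 1.74
Leg 2 (247°, 32 nmi): east 32 sin 247° = -29.46, north 32 cos 247° = -12.50
Leg 3 (313°, 24 nmi): east 24 sin 313° = -17.55, north 24 cos 313° = 16.37
Leg 4 (038°, 13 nmi): east 13 sin 38° = 8.00, north 13 cos 38° = 10.24
Summing: -29.16 nmi east, 15.85 nmi north → (-29.16, 15.85).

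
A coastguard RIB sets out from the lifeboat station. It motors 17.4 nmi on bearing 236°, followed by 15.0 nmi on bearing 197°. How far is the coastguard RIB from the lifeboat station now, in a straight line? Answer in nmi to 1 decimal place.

30.6 nmi

Leg 1 (236°, 17.4 nmi): east 17.4 sin 236° = -14.43, north 17.4 cos 236° = -9.73
Leg 2 (197°, 15.0 nmi): east 15.0 sin 197° = -4.39, north 15.0 cos 197° = -14.34
Net: -18.81 east, -24.07 north. Distance = √((-18.81)² + (-24.07)²) = 30.552 nmi.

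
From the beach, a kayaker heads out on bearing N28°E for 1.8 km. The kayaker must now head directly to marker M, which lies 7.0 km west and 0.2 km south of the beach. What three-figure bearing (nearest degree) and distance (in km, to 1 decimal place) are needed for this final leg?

257°, 8.0 km

Leg 1 (N28°E, 1.8 km): east 1.8 sin 28° = 0.85, north 1.8 cos 28° = 1.59
Current position: (0.85, 1.59). Target: (-7.0, -0.2). Remaining: Δeast = -7.85, Δnorth = -1.79.
Bearing = atan2(-7.85, -1.79) mod 360° = 257.15°; distance = √((-7.85)² + (-1.79)²) = 8.047 km.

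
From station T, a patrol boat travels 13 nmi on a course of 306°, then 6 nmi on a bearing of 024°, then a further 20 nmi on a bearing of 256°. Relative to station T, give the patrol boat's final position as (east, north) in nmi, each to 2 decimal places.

Leg 1 (306°, 13 nmi): east 13 sin 306° = -10.52, north 13 cos 306° = 7.64
Leg 2 (024°, 6 nmi): east 6 sin 24° = 2.44, north 6 cos 24° = 5.48
Leg 3 (256°, 20 nmi): east 20 sin 256° = -19.41, north 20 cos 256° = -4.84
Summing: -27.48 nmi east, 8.28 nmi north → (-27.48, 8.28).

(-27.48, 8.28)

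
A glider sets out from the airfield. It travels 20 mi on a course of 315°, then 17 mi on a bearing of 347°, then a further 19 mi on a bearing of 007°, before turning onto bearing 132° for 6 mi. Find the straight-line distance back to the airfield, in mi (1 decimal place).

46.9 mi

Leg 1 (315°, 20 mi): east 20 sin 315° = -14.14, north 20 cos 315° = 14.14
Leg 2 (347°, 17 mi): east 17 sin 347° = -3.82, north 17 cos 347° = 16.56
Leg 3 (007°, 19 mi): east 19 sin 7° = 2.32, north 19 cos 7° = 18.86
Leg 4 (132°, 6 mi): east 6 sin 132° = 4.46, north 6 cos 132° = -4.01
Net: -11.19 east, 45.55 north. Distance = √((-11.19)² + (45.55)²) = 46.905 mi.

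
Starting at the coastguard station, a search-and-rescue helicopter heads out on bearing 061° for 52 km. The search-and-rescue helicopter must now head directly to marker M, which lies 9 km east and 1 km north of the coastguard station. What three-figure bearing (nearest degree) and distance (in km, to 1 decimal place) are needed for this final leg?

Leg 1 (061°, 52 km): east 52 sin 61° = 45.48, north 52 cos 61° = 25.21
Current position: (45.48, 25.21). Target: (9, 1). Remaining: Δeast = -36.48, Δnorth = -24.21.
Bearing = atan2(-36.48, -24.21) mod 360° = 236.43°; distance = √((-36.48)² + (-24.21)²) = 43.783 km.

236°, 43.8 km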